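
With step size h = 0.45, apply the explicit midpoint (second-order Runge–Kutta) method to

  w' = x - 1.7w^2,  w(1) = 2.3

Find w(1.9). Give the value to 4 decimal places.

3.3521

Midpoint: k1 = f(x_n, w_n); k2 = f(x_n + h/2, w_n + (h/2)·k1); w_{n+1} = w_n + h·k2.
x=1.000000, w=2.300000:
  k1 = f(1.000000, 2.300000) = -7.993000
  k2 = f(1.225000, 0.501575) = 0.797318
  w ← 2.300000 + 0.45·0.797318 = 2.658793
x=1.450000, w=2.658793:
  k1 = f(1.450000, 2.658793) = -10.567608
  k2 = f(1.675000, 0.281081) = 1.540689
  w ← 2.658793 + 0.45·1.540689 = 3.352103
w(1.9) ≈ 3.3521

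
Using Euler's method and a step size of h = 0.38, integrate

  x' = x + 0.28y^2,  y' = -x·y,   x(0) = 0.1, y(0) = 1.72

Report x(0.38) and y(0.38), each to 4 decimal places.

Euler on (x,y): x_{n+1} = x_n + h·x', y_{n+1} = y_n + h·y'.
0.000000: (0.100000, 1.720000); f=(0.928352, -0.172000) → (0.452774, 1.654640)
(x(0.38), y(0.38)) ≈ (0.4528, 1.6546)

0.4528, 1.6546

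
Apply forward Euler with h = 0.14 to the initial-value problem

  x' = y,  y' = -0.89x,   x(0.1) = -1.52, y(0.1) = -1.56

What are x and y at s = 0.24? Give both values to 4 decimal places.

-1.7384, -1.3706

Euler on (x,y): x_{n+1} = x_n + h·x', y_{n+1} = y_n + h·y'.
0.100000: (-1.520000, -1.560000); f=(-1.560000, 1.352800) → (-1.738400, -1.370608)
(x(0.24), y(0.24)) ≈ (-1.7384, -1.3706)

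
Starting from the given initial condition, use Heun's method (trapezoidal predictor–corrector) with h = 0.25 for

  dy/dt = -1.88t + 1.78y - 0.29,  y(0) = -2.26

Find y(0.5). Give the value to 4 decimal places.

-5.9064

Heun: k1 = f(t_n, y_n); k2 = f(t_n + h, y_n + h·k1); y_{n+1} = y_n + (h/2)·(k1 + k2).
t=0.000000, y=-2.260000:
  k1 = f(0.000000, -2.260000) = -4.312800
  k2 = f(0.250000, -3.338200) = -6.701996
  y ← -2.260000 + (0.25/2)·(-4.312800 + (-6.701996)) = -3.636849
t=0.250000, y=-3.636849:
  k1 = f(0.250000, -3.636849) = -7.233592
  k2 = f(0.500000, -5.445248) = -10.922541
  y ← -3.636849 + (0.25/2)·(-7.233592 + (-10.922541)) = -5.906366
y(0.5) ≈ -5.9064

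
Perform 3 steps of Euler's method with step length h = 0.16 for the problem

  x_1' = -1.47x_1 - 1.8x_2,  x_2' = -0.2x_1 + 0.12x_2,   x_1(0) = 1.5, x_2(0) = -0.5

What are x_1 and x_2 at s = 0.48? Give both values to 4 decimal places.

Euler on (x_1,x_2): x_1_{n+1} = x_1_n + h·x_1', x_2_{n+1} = x_2_n + h·x_2'.
0.000000: (1.500000, -0.500000); f=(-1.305000, -0.360000) → (1.291200, -0.557600)
0.160000: (1.291200, -0.557600); f=(-0.894384, -0.325152) → (1.148099, -0.609624)
0.320000: (1.148099, -0.609624); f=(-0.590381, -0.302775) → (1.053638, -0.658068)
(x_1(0.48), x_2(0.48)) ≈ (1.0536, -0.6581)

1.0536, -0.6581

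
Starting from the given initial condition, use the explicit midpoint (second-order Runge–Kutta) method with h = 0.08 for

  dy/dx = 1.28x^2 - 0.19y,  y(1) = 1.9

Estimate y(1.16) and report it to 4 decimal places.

Midpoint: k1 = f(x_n, y_n); k2 = f(x_n + h/2, y_n + (h/2)·k1); y_{n+1} = y_n + h·k2.
x=1.000000, y=1.900000:
  k1 = f(1.000000, 1.900000) = 0.919000
  k2 = f(1.040000, 1.936760) = 1.016464
  y ← 1.900000 + 0.08·1.016464 = 1.981317
x=1.080000, y=1.981317:
  k1 = f(1.080000, 1.981317) = 1.116542
  k2 = f(1.120000, 2.025979) = 1.220696
  y ← 1.981317 + 0.08·1.220696 = 2.078973
y(1.16) ≈ 2.0790

2.0790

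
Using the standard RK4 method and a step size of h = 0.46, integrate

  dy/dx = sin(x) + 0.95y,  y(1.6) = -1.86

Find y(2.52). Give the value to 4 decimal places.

-3.1612

RK4: k1 = f(x_n, y_n); k2 = f(x_n + h/2, y_n + (h/2)·k1); k3 = f(x_n + h/2, y_n + (h/2)·k2); k4 = f(x_n + h, y_n + h·k3); y_{n+1} = y_n + (h/6)·(k1 + 2k2 + 2k3 + k4).
x=1.600000, y=-1.860000:
  k1 = f(1.600000, -1.860000) = -0.767426
  k2 = f(1.830000, -2.036508) = -0.968088
  k3 = f(1.830000, -2.082660) = -1.011933
  k4 = f(2.060000, -2.325489) = -1.326507
  y ← -1.860000 + (0.46/6)·(k1 + 2k2 + 2k3 + k4) = -2.324138
x=2.060000, y=-2.324138:
  k1 = f(2.060000, -2.324138) = -1.325224
  k2 = f(2.290000, -2.628940) = -1.745162
  k3 = f(2.290000, -2.725525) = -1.836919
  k4 = f(2.520000, -3.169121) = -2.428334
  y ← -2.324138 + (0.46/6)·(k1 + 2k2 + 2k3 + k4) = -3.161163
y(2.52) ≈ -3.1612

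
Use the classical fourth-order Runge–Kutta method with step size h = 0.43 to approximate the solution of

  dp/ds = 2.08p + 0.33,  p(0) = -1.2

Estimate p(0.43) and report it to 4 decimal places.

-2.6998

RK4: k1 = f(s_n, p_n); k2 = f(s_n + h/2, p_n + (h/2)·k1); k3 = f(s_n + h/2, p_n + (h/2)·k2); k4 = f(s_n + h, p_n + h·k3); p_{n+1} = p_n + (h/6)·(k1 + 2k2 + 2k3 + k4).
s=0.000000, p=-1.200000:
  k1 = f(0.000000, -1.200000) = -2.166000
  k2 = f(0.215000, -1.665690) = -3.134635
  k3 = f(0.215000, -1.873947) = -3.567809
  k4 = f(0.430000, -2.734158) = -5.357048
  p ← -1.200000 + (0.43/6)·(k1 + 2k2 + 2k3 + k4) = -2.699835
p(0.43) ≈ -2.6998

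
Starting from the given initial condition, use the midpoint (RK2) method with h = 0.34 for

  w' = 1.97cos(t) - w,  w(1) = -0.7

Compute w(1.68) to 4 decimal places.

-0.2026

Midpoint: k1 = f(t_n, w_n); k2 = f(t_n + h/2, w_n + (h/2)·k1); w_{n+1} = w_n + h·k2.
t=1.000000, w=-0.700000:
  k1 = f(1.000000, -0.700000) = 1.764396
  k2 = f(1.170000, -0.400053) = 1.168652
  w ← -0.700000 + 0.34·1.168652 = -0.302658
t=1.340000, w=-0.302658:
  k1 = f(1.340000, -0.302658) = 0.753301
  k2 = f(1.510000, -0.174597) = 0.294292
  w ← -0.302658 + 0.34·0.294292 = -0.202599
w(1.68) ≈ -0.2026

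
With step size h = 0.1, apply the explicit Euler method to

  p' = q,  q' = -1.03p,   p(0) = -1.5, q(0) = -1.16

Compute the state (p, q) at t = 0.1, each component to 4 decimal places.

Euler on (p,q): p_{n+1} = p_n + h·p', q_{n+1} = q_n + h·q'.
0.000000: (-1.500000, -1.160000); f=(-1.160000, 1.545000) → (-1.616000, -1.005500)
(p(0.1), q(0.1)) ≈ (-1.6160, -1.0055)

-1.6160, -1.0055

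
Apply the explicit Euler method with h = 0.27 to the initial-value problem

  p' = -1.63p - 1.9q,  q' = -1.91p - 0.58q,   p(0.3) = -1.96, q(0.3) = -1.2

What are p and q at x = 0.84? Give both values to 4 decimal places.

Euler on (p,q): p_{n+1} = p_n + h·p', q_{n+1} = q_n + h·q'.
0.300000: (-1.960000, -1.200000); f=(5.474800, 4.439600) → (-0.481804, -0.001308)
0.570000: (-0.481804, -0.001308); f=(0.787826, 0.921004) → (-0.269091, 0.247363)
(p(0.84), q(0.84)) ≈ (-0.2691, 0.2474)

-0.2691, 0.2474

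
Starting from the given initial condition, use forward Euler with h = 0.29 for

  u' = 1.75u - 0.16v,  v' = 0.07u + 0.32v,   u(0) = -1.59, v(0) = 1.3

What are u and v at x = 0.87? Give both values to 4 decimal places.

-5.7494, 1.5270

Euler on (u,v): u_{n+1} = u_n + h·u', v_{n+1} = v_n + h·v'.
0.000000: (-1.590000, 1.300000); f=(-2.990500, 0.304700) → (-2.457245, 1.388363)
0.290000: (-2.457245, 1.388363); f=(-4.522317, 0.272269) → (-3.768717, 1.467321)
0.580000: (-3.768717, 1.467321); f=(-6.830026, 0.205733) → (-5.749424, 1.526983)
(u(0.87), v(0.87)) ≈ (-5.7494, 1.5270)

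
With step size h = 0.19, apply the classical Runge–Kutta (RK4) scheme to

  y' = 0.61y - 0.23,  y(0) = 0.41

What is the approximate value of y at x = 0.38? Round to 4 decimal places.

0.4186

RK4: k1 = f(x_n, y_n); k2 = f(x_n + h/2, y_n + (h/2)·k1); k3 = f(x_n + h/2, y_n + (h/2)·k2); k4 = f(x_n + h, y_n + h·k3); y_{n+1} = y_n + (h/6)·(k1 + 2k2 + 2k3 + k4).
x=0.000000, y=0.410000:
  k1 = f(0.000000, 0.410000) = 0.020100
  k2 = f(0.095000, 0.411909) = 0.021265
  k3 = f(0.095000, 0.412020) = 0.021332
  k4 = f(0.190000, 0.414053) = 0.022572
  y ← 0.410000 + (0.19/6)·(k1 + 2k2 + 2k3 + k4) = 0.414049
x=0.190000, y=0.414049:
  k1 = f(0.190000, 0.414049) = 0.022570
  k2 = f(0.285000, 0.416193) = 0.023878
  k3 = f(0.285000, 0.416318) = 0.023954
  k4 = f(0.380000, 0.418600) = 0.025346
  y ← 0.414049 + (0.19/6)·(k1 + 2k2 + 2k3 + k4) = 0.418596
y(0.38) ≈ 0.4186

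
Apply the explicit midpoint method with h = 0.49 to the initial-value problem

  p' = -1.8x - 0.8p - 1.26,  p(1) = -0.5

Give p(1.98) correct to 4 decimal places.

Midpoint: k1 = f(x_n, p_n); k2 = f(x_n + h/2, p_n + (h/2)·k1); p_{n+1} = p_n + h·k2.
x=1.000000, p=-0.500000:
  k1 = f(1.000000, -0.500000) = -2.660000
  k2 = f(1.245000, -1.151700) = -2.579640
  p ← -0.500000 + 0.49·(-2.579640) = -1.764024
x=1.490000, p=-1.764024:
  k1 = f(1.490000, -1.764024) = -2.530781
  k2 = f(1.735000, -2.384065) = -2.475748
  p ← -1.764024 + 0.49·(-2.475748) = -2.977140
p(1.98) ≈ -2.9771

-2.9771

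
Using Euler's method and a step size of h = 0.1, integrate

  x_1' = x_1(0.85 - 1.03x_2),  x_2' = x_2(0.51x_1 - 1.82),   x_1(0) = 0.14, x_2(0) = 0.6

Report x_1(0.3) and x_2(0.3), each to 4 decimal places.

0.1545, 0.3373

Euler on (x_1,x_2): x_1_{n+1} = x_1_n + h·x_1', x_2_{n+1} = x_2_n + h·x_2'.
0.000000: (0.140000, 0.600000); f=(0.032480, -1.049160) → (0.143248, 0.495084)
0.100000: (0.143248, 0.495084); f=(0.048713, -0.864884) → (0.148119, 0.408596)
0.200000: (0.148119, 0.408596); f=(0.063565, -0.712778) → (0.154476, 0.337318)
(x_1(0.3), x_2(0.3)) ≈ (0.1545, 0.3373)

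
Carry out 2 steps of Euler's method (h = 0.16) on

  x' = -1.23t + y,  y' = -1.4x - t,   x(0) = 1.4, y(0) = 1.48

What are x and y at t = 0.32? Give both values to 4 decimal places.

Euler on (x,y): x_{n+1} = x_n + h·x', y_{n+1} = y_n + h·y'.
0.000000: (1.400000, 1.480000); f=(1.480000, -1.960000) → (1.636800, 1.166400)
0.160000: (1.636800, 1.166400); f=(0.969600, -2.451520) → (1.791936, 0.774157)
(x(0.32), y(0.32)) ≈ (1.7919, 0.7742)

1.7919, 0.7742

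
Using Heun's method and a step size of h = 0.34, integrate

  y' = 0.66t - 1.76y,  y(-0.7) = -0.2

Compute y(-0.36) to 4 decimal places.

-0.1881

Heun: k1 = f(t_n, y_n); k2 = f(t_n + h, y_n + h·k1); y_{n+1} = y_n + (h/2)·(k1 + k2).
t=-0.700000, y=-0.200000:
  k1 = f(-0.700000, -0.200000) = -0.110000
  k2 = f(-0.360000, -0.237400) = 0.180224
  y ← -0.200000 + (0.34/2)·(-0.110000 + 0.180224) = -0.188062
y(-0.36) ≈ -0.1881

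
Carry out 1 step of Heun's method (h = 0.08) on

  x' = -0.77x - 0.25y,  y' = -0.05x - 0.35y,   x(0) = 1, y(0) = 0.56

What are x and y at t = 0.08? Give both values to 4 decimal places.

0.9296, 0.5407

Heun on (x,y): k1 = f(t_n, state_n); k2 = f(t_n + h, state_n + h·k1); state_{n+1} = state_n + (h/2)·(k1 + k2).
0.000000: (1.000000, 0.560000)
  k1 = (-0.910000, -0.246000)
  predictor → (0.927200, 0.540320)
  k2 = (-0.849024, -0.235472)
  → (0.929639, 0.540741)
(x(0.08), y(0.08)) ≈ (0.9296, 0.5407)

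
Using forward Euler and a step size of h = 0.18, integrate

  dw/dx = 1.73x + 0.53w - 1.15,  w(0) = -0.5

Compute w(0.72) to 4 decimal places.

Euler: w_{n+1} = w_n + h·f(x_n, w_n).
x=0.000000, w=-0.500000: f=-1.415000 → w ← -0.500000 + 0.18·(-1.415000) = -0.754700
x=0.180000, w=-0.754700: f=-1.238591 → w ← -0.754700 + 0.18·(-1.238591) = -0.977646
x=0.360000, w=-0.977646: f=-1.045353 → w ← -0.977646 + 0.18·(-1.045353) = -1.165810
x=0.540000, w=-1.165810: f=-0.833679 → w ← -1.165810 + 0.18·(-0.833679) = -1.315872
w(0.72) ≈ -1.3159

-1.3159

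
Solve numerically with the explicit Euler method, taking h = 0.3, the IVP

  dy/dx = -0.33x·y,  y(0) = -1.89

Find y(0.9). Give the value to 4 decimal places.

Euler: y_{n+1} = y_n + h·f(x_n, y_n).
x=0.000000, y=-1.890000: f=0.000000 → y ← -1.890000 + 0.3·0.000000 = -1.890000
x=0.300000, y=-1.890000: f=0.187110 → y ← -1.890000 + 0.3·0.187110 = -1.833867
x=0.600000, y=-1.833867: f=0.363106 → y ← -1.833867 + 0.3·0.363106 = -1.724935
y(0.9) ≈ -1.7249

-1.7249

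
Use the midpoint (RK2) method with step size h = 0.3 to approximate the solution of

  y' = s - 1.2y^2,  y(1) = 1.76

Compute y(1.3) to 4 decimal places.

1.4465

Midpoint: k1 = f(s_n, y_n); k2 = f(s_n + h/2, y_n + (h/2)·k1); y_{n+1} = y_n + h·k2.
s=1.000000, y=1.760000:
  k1 = f(1.000000, 1.760000) = -2.717120
  k2 = f(1.150000, 1.352432) = -1.044887
  y ← 1.760000 + 0.3·(-1.044887) = 1.446534
y(1.3) ≈ 1.4465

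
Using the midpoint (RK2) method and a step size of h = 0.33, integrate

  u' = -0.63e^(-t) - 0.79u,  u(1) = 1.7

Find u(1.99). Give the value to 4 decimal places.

0.6944

Midpoint: k1 = f(t_n, u_n); k2 = f(t_n + h/2, u_n + (h/2)·k1); u_{n+1} = u_n + h·k2.
t=1.000000, u=1.700000:
  k1 = f(1.000000, 1.700000) = -1.574764
  k2 = f(1.165000, 1.440164) = -1.334241
  u ← 1.700000 + 0.33·(-1.334241) = 1.259701
t=1.330000, u=1.259701:
  k1 = f(1.330000, 1.259701) = -1.161784
  k2 = f(1.495000, 1.068006) = -0.985001
  u ← 1.259701 + 0.33·(-0.985001) = 0.934650
t=1.660000, u=0.934650:
  k1 = f(1.660000, 0.934650) = -0.858161
  k2 = f(1.825000, 0.793053) = -0.728079
  u ← 0.934650 + 0.33·(-0.728079) = 0.694384
u(1.99) ≈ 0.6944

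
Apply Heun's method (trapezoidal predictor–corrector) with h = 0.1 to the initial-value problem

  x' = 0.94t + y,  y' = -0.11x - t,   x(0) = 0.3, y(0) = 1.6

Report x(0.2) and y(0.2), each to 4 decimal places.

Heun on (x,y): k1 = f(t_n, state_n); k2 = f(t_n + h, state_n + h·k1); state_{n+1} = state_n + (h/2)·(k1 + k2).
0.000000: (0.300000, 1.600000)
  k1 = (1.600000, -0.033000)
  predictor → (0.460000, 1.596700)
  k2 = (1.690700, -0.150600)
  → (0.464535, 1.590820)
0.100000: (0.464535, 1.590820)
  k1 = (1.684820, -0.151099)
  predictor → (0.633017, 1.575710)
  k2 = (1.763710, -0.269632)
  → (0.636962, 1.569783)
(x(0.2), y(0.2)) ≈ (0.6370, 1.5698)

0.6370, 1.5698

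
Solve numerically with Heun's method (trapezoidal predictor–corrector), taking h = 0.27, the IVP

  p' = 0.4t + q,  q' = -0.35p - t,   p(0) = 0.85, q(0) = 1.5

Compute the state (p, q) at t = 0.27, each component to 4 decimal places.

Heun on (p,q): k1 = f(t_n, state_n); k2 = f(t_n + h, state_n + h·k1); state_{n+1} = state_n + (h/2)·(k1 + k2).
0.000000: (0.850000, 1.500000)
  k1 = (1.500000, -0.297500)
  predictor → (1.255000, 1.419675)
  k2 = (1.527675, -0.709250)
  → (1.258736, 1.364089)
(p(0.27), q(0.27)) ≈ (1.2587, 1.3641)

1.2587, 1.3641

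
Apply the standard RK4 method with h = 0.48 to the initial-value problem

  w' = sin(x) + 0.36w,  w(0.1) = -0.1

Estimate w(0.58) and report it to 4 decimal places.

0.0508

RK4: k1 = f(x_n, w_n); k2 = f(x_n + h/2, w_n + (h/2)·k1); k3 = f(x_n + h/2, w_n + (h/2)·k2); k4 = f(x_n + h, w_n + h·k3); w_{n+1} = w_n + (h/6)·(k1 + 2k2 + 2k3 + k4).
x=0.100000, w=-0.100000:
  k1 = f(0.100000, -0.100000) = 0.063833
  k2 = f(0.340000, -0.084680) = 0.303002
  k3 = f(0.340000, -0.027279) = 0.323666
  k4 = f(0.580000, 0.055360) = 0.567954
  w ← -0.100000 + (0.48/6)·(k1 + 2k2 + 2k3 + k4) = 0.050810
w(0.58) ≈ 0.0508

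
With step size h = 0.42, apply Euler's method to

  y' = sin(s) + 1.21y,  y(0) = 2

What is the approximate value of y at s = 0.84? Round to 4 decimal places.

4.7206

Euler: y_{n+1} = y_n + h·f(s_n, y_n).
s=0.000000, y=2.000000: f=2.420000 → y ← 2.000000 + 0.42·2.420000 = 3.016400
s=0.420000, y=3.016400: f=4.057604 → y ← 3.016400 + 0.42·4.057604 = 4.720594
y(0.84) ≈ 4.7206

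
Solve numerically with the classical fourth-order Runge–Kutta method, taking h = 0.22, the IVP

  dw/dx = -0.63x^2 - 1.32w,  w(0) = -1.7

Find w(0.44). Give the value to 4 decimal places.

RK4: k1 = f(x_n, w_n); k2 = f(x_n + h/2, w_n + (h/2)·k1); k3 = f(x_n + h/2, w_n + (h/2)·k2); k4 = f(x_n + h, w_n + h·k3); w_{n+1} = w_n + (h/6)·(k1 + 2k2 + 2k3 + k4).
x=0.000000, w=-1.700000:
  k1 = f(0.000000, -1.700000) = 2.244000
  k2 = f(0.110000, -1.453160) = 1.910548
  k3 = f(0.110000, -1.489840) = 1.958965
  k4 = f(0.220000, -1.269028) = 1.644624
  w ← -1.700000 + (0.22/6)·(k1 + 2k2 + 2k3 + k4) = -1.273653
x=0.220000, w=-1.273653:
  k1 = f(0.220000, -1.273653) = 1.650730
  k2 = f(0.330000, -1.092073) = 1.372929
  k3 = f(0.330000, -1.122631) = 1.413265
  k4 = f(0.440000, -0.962734) = 1.148841
  w ← -1.273653 + (0.22/6)·(k1 + 2k2 + 2k3 + k4) = -0.966681
w(0.44) ≈ -0.9667

-0.9667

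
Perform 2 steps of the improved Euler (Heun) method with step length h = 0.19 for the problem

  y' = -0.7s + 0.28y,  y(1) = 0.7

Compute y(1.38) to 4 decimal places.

0.4461

Heun: k1 = f(s_n, y_n); k2 = f(s_n + h, y_n + h·k1); y_{n+1} = y_n + (h/2)·(k1 + k2).
s=1.000000, y=0.700000:
  k1 = f(1.000000, 0.700000) = -0.504000
  k2 = f(1.190000, 0.604240) = -0.663813
  y ← 0.700000 + (0.19/2)·(-0.504000 + (-0.663813)) = 0.589058
s=1.190000, y=0.589058:
  k1 = f(1.190000, 0.589058) = -0.668064
  k2 = f(1.380000, 0.462126) = -0.836605
  y ← 0.589058 + (0.19/2)·(-0.668064 + (-0.836605)) = 0.446114
y(1.38) ≈ 0.4461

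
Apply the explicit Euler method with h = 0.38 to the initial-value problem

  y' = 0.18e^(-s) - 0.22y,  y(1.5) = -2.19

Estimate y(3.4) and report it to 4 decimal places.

Euler: y_{n+1} = y_n + h·f(s_n, y_n).
s=1.500000, y=-2.190000: f=0.521963 → y ← -2.190000 + 0.38·0.521963 = -1.991654
s=1.880000, y=-1.991654: f=0.465630 → y ← -1.991654 + 0.38·0.465630 = -1.814714
s=2.260000, y=-1.814714: f=0.418020 → y ← -1.814714 + 0.38·0.418020 = -1.655867
s=2.640000, y=-1.655867: f=0.377136 → y ← -1.655867 + 0.38·0.377136 = -1.512555
s=3.020000, y=-1.512555: f=0.341546 → y ← -1.512555 + 0.38·0.341546 = -1.382768
y(3.4) ≈ -1.3828

-1.3828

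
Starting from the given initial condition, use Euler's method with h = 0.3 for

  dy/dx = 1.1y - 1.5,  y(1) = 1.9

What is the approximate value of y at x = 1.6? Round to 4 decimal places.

2.3124

Euler: y_{n+1} = y_n + h·f(x_n, y_n).
x=1.000000, y=1.900000: f=0.590000 → y ← 1.900000 + 0.3·0.590000 = 2.077000
x=1.300000, y=2.077000: f=0.784700 → y ← 2.077000 + 0.3·0.784700 = 2.312410
y(1.6) ≈ 2.3124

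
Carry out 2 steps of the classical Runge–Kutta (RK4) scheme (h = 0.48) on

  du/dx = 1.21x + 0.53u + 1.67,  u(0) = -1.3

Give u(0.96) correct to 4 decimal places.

RK4: k1 = f(x_n, u_n); k2 = f(x_n + h/2, u_n + (h/2)·k1); k3 = f(x_n + h/2, u_n + (h/2)·k2); k4 = f(x_n + h, u_n + h·k3); u_{n+1} = u_n + (h/6)·(k1 + 2k2 + 2k3 + k4).
x=0.000000, u=-1.300000:
  k1 = f(0.000000, -1.300000) = 0.981000
  k2 = f(0.240000, -1.064560) = 1.396183
  k3 = f(0.240000, -0.964916) = 1.448995
  k4 = f(0.480000, -0.604483) = 1.930424
  u ← -1.300000 + (0.48/6)·(k1 + 2k2 + 2k3 + k4) = -0.611858
x=0.480000, u=-0.611858:
  k1 = f(0.480000, -0.611858) = 1.926515
  k2 = f(0.720000, -0.149494) = 2.461968
  k3 = f(0.720000, -0.020985) = 2.530078
  k4 = f(0.960000, 0.602580) = 3.150967
  u ← -0.611858 + (0.48/6)·(k1 + 2k2 + 2k3 + k4) = 0.593068
u(0.96) ≈ 0.5931

0.5931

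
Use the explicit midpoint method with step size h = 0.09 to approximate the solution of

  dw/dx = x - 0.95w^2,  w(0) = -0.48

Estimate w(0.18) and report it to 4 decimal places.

-0.5059

Midpoint: k1 = f(x_n, w_n); k2 = f(x_n + h/2, w_n + (h/2)·k1); w_{n+1} = w_n + h·k2.
x=0.000000, w=-0.480000:
  k1 = f(0.000000, -0.480000) = -0.218880
  k2 = f(0.045000, -0.489850) = -0.182955
  w ← -0.480000 + 0.09·(-0.182955) = -0.496466
x=0.090000, w=-0.496466:
  k1 = f(0.090000, -0.496466) = -0.144155
  k2 = f(0.135000, -0.502953) = -0.105314
  w ← -0.496466 + 0.09·(-0.105314) = -0.505944
w(0.18) ≈ -0.5059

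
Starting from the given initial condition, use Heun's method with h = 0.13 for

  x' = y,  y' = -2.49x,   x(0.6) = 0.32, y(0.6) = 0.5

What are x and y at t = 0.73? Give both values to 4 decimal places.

0.3783, 0.3859

Heun on (x,y): k1 = f(t_n, state_n); k2 = f(t_n + h, state_n + h·k1); state_{n+1} = state_n + (h/2)·(k1 + k2).
0.600000: (0.320000, 0.500000)
  k1 = (0.500000, -0.796800)
  predictor → (0.385000, 0.396416)
  k2 = (0.396416, -0.958650)
  → (0.378267, 0.385896)
(x(0.73), y(0.73)) ≈ (0.3783, 0.3859)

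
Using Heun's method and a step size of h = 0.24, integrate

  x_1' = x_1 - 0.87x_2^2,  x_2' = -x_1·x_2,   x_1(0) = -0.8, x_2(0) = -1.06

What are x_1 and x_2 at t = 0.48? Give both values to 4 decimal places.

-2.2487, -1.9942

Heun on (x_1,x_2): k1 = f(t_n, state_n); k2 = f(t_n + h, state_n + h·k1); state_{n+1} = state_n + (h/2)·(k1 + k2).
0.000000: (-0.800000, -1.060000)
  k1 = (-1.777532, -0.848000)
  predictor → (-1.226608, -1.263520)
  k2 = (-2.615548, -1.549843)
  → (-1.327170, -1.347741)
0.240000: (-1.327170, -1.347741)
  k1 = (-2.907443, -1.788681)
  predictor → (-2.024956, -1.777025)
  k2 = (-4.772256, -3.598397)
  → (-2.248734, -1.994191)
(x_1(0.48), x_2(0.48)) ≈ (-2.2487, -1.9942)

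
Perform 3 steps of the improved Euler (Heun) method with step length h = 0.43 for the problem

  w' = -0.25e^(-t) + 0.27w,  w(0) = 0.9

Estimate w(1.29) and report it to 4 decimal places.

1.0448

Heun: k1 = f(t_n, w_n); k2 = f(t_n + h, w_n + h·k1); w_{n+1} = w_n + (h/2)·(k1 + k2).
t=0.000000, w=0.900000:
  k1 = f(0.000000, 0.900000) = -0.007000
  k2 = f(0.430000, 0.896990) = 0.079560
  w ← 0.900000 + (0.43/2)·(-0.007000 + 0.079560) = 0.915600
t=0.430000, w=0.915600:
  k1 = f(0.430000, 0.915600) = 0.084585
  k2 = f(0.860000, 0.951972) = 0.151242
  w ← 0.915600 + (0.43/2)·(0.084585 + 0.151242) = 0.966303
t=0.860000, w=0.966303:
  k1 = f(0.860000, 0.966303) = 0.155111
  k2 = f(1.290000, 1.033001) = 0.210093
  w ← 0.966303 + (0.43/2)·(0.155111 + 0.210093) = 1.044822
w(1.29) ≈ 1.0448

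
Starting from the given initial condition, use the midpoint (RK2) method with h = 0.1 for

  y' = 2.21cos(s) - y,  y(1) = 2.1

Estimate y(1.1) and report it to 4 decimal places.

2.0045

Midpoint: k1 = f(s_n, y_n); k2 = f(s_n + h/2, y_n + (h/2)·k1); y_{n+1} = y_n + h·k2.
s=1.000000, y=2.100000:
  k1 = f(1.000000, 2.100000) = -0.905932
  k2 = f(1.050000, 2.054703) = -0.955071
  y ← 2.100000 + 0.1·(-0.955071) = 2.004493
y(1.1) ≈ 2.0045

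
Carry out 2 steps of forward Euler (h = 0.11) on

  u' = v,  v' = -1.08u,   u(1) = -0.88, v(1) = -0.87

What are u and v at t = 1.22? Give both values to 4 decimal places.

-1.0599, -0.6495

Euler on (u,v): u_{n+1} = u_n + h·u', v_{n+1} = v_n + h·v'.
1.000000: (-0.880000, -0.870000); f=(-0.870000, 0.950400) → (-0.975700, -0.765456)
1.110000: (-0.975700, -0.765456); f=(-0.765456, 1.053756) → (-1.059900, -0.649543)
(u(1.22), v(1.22)) ≈ (-1.0599, -0.6495)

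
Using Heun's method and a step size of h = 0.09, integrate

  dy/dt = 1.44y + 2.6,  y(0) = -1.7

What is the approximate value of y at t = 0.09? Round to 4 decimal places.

-1.6854

Heun: k1 = f(t_n, y_n); k2 = f(t_n + h, y_n + h·k1); y_{n+1} = y_n + (h/2)·(k1 + k2).
t=0.000000, y=-1.700000:
  k1 = f(0.000000, -1.700000) = 0.152000
  k2 = f(0.090000, -1.686320) = 0.171699
  y ← -1.700000 + (0.09/2)·(0.152000 + 0.171699) = -1.685434
y(0.09) ≈ -1.6854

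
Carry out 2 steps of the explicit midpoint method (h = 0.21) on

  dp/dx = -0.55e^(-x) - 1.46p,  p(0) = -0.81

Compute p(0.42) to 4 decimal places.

-0.5779

Midpoint: k1 = f(x_n, p_n); k2 = f(x_n + h/2, p_n + (h/2)·k1); p_{n+1} = p_n + h·k2.
x=0.000000, p=-0.810000:
  k1 = f(0.000000, -0.810000) = 0.632600
  k2 = f(0.105000, -0.743577) = 0.590444
  p ← -0.810000 + 0.21·0.590444 = -0.686007
x=0.210000, p=-0.686007:
  k1 = f(0.210000, -0.686007) = 0.555749
  k2 = f(0.315000, -0.627653) = 0.514990
  p ← -0.686007 + 0.21·0.514990 = -0.577859
p(0.42) ≈ -0.5779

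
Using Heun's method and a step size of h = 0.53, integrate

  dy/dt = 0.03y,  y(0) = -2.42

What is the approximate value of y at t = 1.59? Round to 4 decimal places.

-2.5382

Heun: k1 = f(t_n, y_n); k2 = f(t_n + h, y_n + h·k1); y_{n+1} = y_n + (h/2)·(k1 + k2).
t=0.000000, y=-2.420000:
  k1 = f(0.000000, -2.420000) = -0.072600
  k2 = f(0.530000, -2.458478) = -0.073754
  y ← -2.420000 + (0.53/2)·(-0.072600 + (-0.073754)) = -2.458784
t=0.530000, y=-2.458784:
  k1 = f(0.530000, -2.458784) = -0.073764
  k2 = f(1.060000, -2.497879) = -0.074936
  y ← -2.458784 + (0.53/2)·(-0.073764 + (-0.074936)) = -2.498189
t=1.060000, y=-2.498189:
  k1 = f(1.060000, -2.498189) = -0.074946
  k2 = f(1.590000, -2.537911) = -0.076137
  y ← -2.498189 + (0.53/2)·(-0.074946 + (-0.076137)) = -2.538226
y(1.59) ≈ -2.5382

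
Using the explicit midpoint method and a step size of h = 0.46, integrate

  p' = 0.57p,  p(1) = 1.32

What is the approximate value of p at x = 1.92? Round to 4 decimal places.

2.2191

Midpoint: k1 = f(x_n, p_n); k2 = f(x_n + h/2, p_n + (h/2)·k1); p_{n+1} = p_n + h·k2.
x=1.000000, p=1.320000:
  k1 = f(1.000000, 1.320000) = 0.752400
  k2 = f(1.230000, 1.493052) = 0.851040
  p ← 1.320000 + 0.46·0.851040 = 1.711478
x=1.460000, p=1.711478:
  k1 = f(1.460000, 1.711478) = 0.975543
  k2 = f(1.690000, 1.935853) = 1.103436
  p ← 1.711478 + 0.46·1.103436 = 2.219059
p(1.92) ≈ 2.2191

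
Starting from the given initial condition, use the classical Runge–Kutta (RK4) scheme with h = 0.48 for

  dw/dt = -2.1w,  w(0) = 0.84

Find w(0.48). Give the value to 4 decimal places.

RK4: k1 = f(t_n, w_n); k2 = f(t_n + h/2, w_n + (h/2)·k1); k3 = f(t_n + h/2, w_n + (h/2)·k2); k4 = f(t_n + h, w_n + h·k3); w_{n+1} = w_n + (h/6)·(k1 + 2k2 + 2k3 + k4).
t=0.000000, w=0.840000:
  k1 = f(0.000000, 0.840000) = -1.764000
  k2 = f(0.240000, 0.416640) = -0.874944
  k3 = f(0.240000, 0.630013) = -1.323028
  k4 = f(0.480000, 0.204946) = -0.430388
  w ← 0.840000 + (0.48/6)·(k1 + 2k2 + 2k3 + k4) = 0.312773
w(0.48) ≈ 0.3128

0.3128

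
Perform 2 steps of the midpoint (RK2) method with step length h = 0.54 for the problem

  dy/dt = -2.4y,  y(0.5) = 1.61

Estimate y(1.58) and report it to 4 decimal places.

Midpoint: k1 = f(t_n, y_n); k2 = f(t_n + h/2, y_n + (h/2)·k1); y_{n+1} = y_n + h·k2.
t=0.500000, y=1.610000:
  k1 = f(0.500000, 1.610000) = -3.864000
  k2 = f(0.770000, 0.566720) = -1.360128
  y ← 1.610000 + 0.54·(-1.360128) = 0.875531
t=1.040000, y=0.875531:
  k1 = f(1.040000, 0.875531) = -2.101274
  k2 = f(1.310000, 0.308187) = -0.739648
  y ← 0.875531 + 0.54·(-0.739648) = 0.476121
y(1.58) ≈ 0.4761

0.4761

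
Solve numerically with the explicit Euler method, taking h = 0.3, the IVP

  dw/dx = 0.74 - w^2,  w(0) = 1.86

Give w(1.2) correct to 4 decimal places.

0.8774

Euler: w_{n+1} = w_n + h·f(x_n, w_n).
x=0.000000, w=1.860000: f=-2.719600 → w ← 1.860000 + 0.3·(-2.719600) = 1.044120
x=0.300000, w=1.044120: f=-0.350187 → w ← 1.044120 + 0.3·(-0.350187) = 0.939064
x=0.600000, w=0.939064: f=-0.141841 → w ← 0.939064 + 0.3·(-0.141841) = 0.896512
x=0.900000, w=0.896512: f=-0.063733 → w ← 0.896512 + 0.3·(-0.063733) = 0.877392
w(1.2) ≈ 0.8774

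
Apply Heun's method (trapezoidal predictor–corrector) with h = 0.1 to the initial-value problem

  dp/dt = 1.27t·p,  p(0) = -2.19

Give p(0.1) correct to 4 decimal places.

-2.2039

Heun: k1 = f(t_n, p_n); k2 = f(t_n + h, p_n + h·k1); p_{n+1} = p_n + (h/2)·(k1 + k2).
t=0.000000, p=-2.190000:
  k1 = f(0.000000, -2.190000) = 0.000000
  k2 = f(0.100000, -2.190000) = -0.278130
  p ← -2.190000 + (0.1/2)·(0.000000 + (-0.278130)) = -2.203906
p(0.1) ≈ -2.2039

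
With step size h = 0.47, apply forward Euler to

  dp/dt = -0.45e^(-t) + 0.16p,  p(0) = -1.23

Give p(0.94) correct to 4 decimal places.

Euler: p_{n+1} = p_n + h·f(t_n, p_n).
t=0.000000, p=-1.230000: f=-0.646800 → p ← -1.230000 + 0.47·(-0.646800) = -1.533996
t=0.470000, p=-1.533996: f=-0.526690 → p ← -1.533996 + 0.47·(-0.526690) = -1.781540
p(0.94) ≈ -1.7815

-1.7815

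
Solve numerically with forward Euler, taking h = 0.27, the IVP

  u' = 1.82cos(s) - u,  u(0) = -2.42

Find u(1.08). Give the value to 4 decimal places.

0.4028

Euler: u_{n+1} = u_n + h·f(s_n, u_n).
s=0.000000, u=-2.420000: f=4.240000 → u ← -2.420000 + 0.27·4.240000 = -1.275200
s=0.270000, u=-1.275200: f=3.029263 → u ← -1.275200 + 0.27·3.029263 = -0.457299
s=0.540000, u=-0.457299: f=2.018329 → u ← -0.457299 + 0.27·2.018329 = 0.087650
s=0.810000, u=0.087650: f=1.167237 → u ← 0.087650 + 0.27·1.167237 = 0.402804
u(1.08) ≈ 0.4028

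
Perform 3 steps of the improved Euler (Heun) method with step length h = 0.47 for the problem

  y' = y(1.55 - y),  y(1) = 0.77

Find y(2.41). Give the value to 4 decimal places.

1.3733

Heun: k1 = f(x_n, y_n); k2 = f(x_n + h, y_n + h·k1); y_{n+1} = y_n + (h/2)·(k1 + k2).
x=1.000000, y=0.770000:
  k1 = f(1.000000, 0.770000) = 0.600600
  k2 = f(1.470000, 1.052282) = 0.523740
  y ← 0.770000 + (0.47/2)·(0.600600 + 0.523740) = 1.034220
x=1.470000, y=1.034220:
  k1 = f(1.470000, 1.034220) = 0.533430
  k2 = f(1.940000, 1.284932) = 0.340594
  y ← 1.034220 + (0.47/2)·(0.533430 + 0.340594) = 1.239616
x=1.940000, y=1.239616:
  k1 = f(1.940000, 1.239616) = 0.384757
  k2 = f(2.410000, 1.420452) = 0.184017
  y ← 1.239616 + (0.47/2)·(0.384757 + 0.184017) = 1.373278
y(2.41) ≈ 1.3733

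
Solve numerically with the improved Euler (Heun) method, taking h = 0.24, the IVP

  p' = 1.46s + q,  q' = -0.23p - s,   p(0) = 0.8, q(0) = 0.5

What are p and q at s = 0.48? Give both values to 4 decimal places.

1.1713, 0.2794

Heun on (p,q): k1 = f(s_n, state_n); k2 = f(s_n + h, state_n + h·k1); state_{n+1} = state_n + (h/2)·(k1 + k2).
0.000000: (0.800000, 0.500000)
  k1 = (0.500000, -0.184000)
  predictor → (0.920000, 0.455840)
  k2 = (0.806240, -0.451600)
  → (0.956749, 0.423728)
0.240000: (0.956749, 0.423728)
  k1 = (0.774128, -0.460052)
  predictor → (1.142540, 0.313315)
  k2 = (1.014115, -0.742784)
  → (1.171338, 0.279388)
(p(0.48), q(0.48)) ≈ (1.1713, 0.2794)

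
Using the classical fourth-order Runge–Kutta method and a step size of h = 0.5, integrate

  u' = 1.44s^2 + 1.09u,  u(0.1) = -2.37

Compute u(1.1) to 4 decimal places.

RK4: k1 = f(s_n, u_n); k2 = f(s_n + h/2, u_n + (h/2)·k1); k3 = f(s_n + h/2, u_n + (h/2)·k2); k4 = f(s_n + h, u_n + h·k3); u_{n+1} = u_n + (h/6)·(k1 + 2k2 + 2k3 + k4).
s=0.100000, u=-2.370000:
  k1 = f(0.100000, -2.370000) = -2.568900
  k2 = f(0.350000, -3.012225) = -3.106925
  k3 = f(0.350000, -3.146731) = -3.253537
  k4 = f(0.600000, -3.996769) = -3.838078
  u ← -2.370000 + (0.5/6)·(k1 + 2k2 + 2k3 + k4) = -3.963992
s=0.600000, u=-3.963992:
  k1 = f(0.600000, -3.963992) = -3.802351
  k2 = f(0.850000, -4.914580) = -4.316492
  k3 = f(0.850000, -5.043115) = -4.456595
  k4 = f(1.100000, -6.192289) = -5.007196
  u ← -3.963992 + (0.5/6)·(k1 + 2k2 + 2k3 + k4) = -6.160302
u(1.1) ≈ -6.1603

-6.1603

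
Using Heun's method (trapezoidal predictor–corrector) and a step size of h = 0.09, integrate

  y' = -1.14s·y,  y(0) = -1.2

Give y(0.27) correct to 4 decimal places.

Heun: k1 = f(s_n, y_n); k2 = f(s_n + h, y_n + h·k1); y_{n+1} = y_n + (h/2)·(k1 + k2).
s=0.000000, y=-1.200000:
  k1 = f(0.000000, -1.200000) = 0.000000
  k2 = f(0.090000, -1.200000) = 0.123120
  y ← -1.200000 + (0.09/2)·(0.000000 + 0.123120) = -1.194460
s=0.090000, y=-1.194460:
  k1 = f(0.090000, -1.194460) = 0.122552
  k2 = f(0.180000, -1.183430) = 0.242840
  y ← -1.194460 + (0.09/2)·(0.122552 + 0.242840) = -1.178017
s=0.180000, y=-1.178017:
  k1 = f(0.180000, -1.178017) = 0.241729
  k2 = f(0.270000, -1.156261) = 0.355897
  y ← -1.178017 + (0.09/2)·(0.241729 + 0.355897) = -1.151124
y(0.27) ≈ -1.1511

-1.1511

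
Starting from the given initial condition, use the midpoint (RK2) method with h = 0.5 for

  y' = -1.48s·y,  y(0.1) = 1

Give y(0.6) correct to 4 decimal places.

0.7506

Midpoint: k1 = f(s_n, y_n); k2 = f(s_n + h/2, y_n + (h/2)·k1); y_{n+1} = y_n + h·k2.
s=0.100000, y=1.000000:
  k1 = f(0.100000, 1.000000) = -0.148000
  k2 = f(0.350000, 0.963000) = -0.498834
  y ← 1.000000 + 0.5·(-0.498834) = 0.750583
y(0.6) ≈ 0.7506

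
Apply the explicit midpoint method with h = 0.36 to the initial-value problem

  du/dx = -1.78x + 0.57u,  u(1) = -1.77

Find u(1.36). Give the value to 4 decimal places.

Midpoint: k1 = f(x_n, u_n); k2 = f(x_n + h/2, u_n + (h/2)·k1); u_{n+1} = u_n + h·k2.
x=1.000000, u=-1.770000:
  k1 = f(1.000000, -1.770000) = -2.788900
  k2 = f(1.180000, -2.272002) = -3.395441
  u ← -1.770000 + 0.36·(-3.395441) = -2.992359
u(1.36) ≈ -2.9924

-2.9924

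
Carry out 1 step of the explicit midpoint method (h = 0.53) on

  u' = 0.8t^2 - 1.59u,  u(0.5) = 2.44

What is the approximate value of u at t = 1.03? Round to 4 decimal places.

Midpoint: k1 = f(t_n, u_n); k2 = f(t_n + h/2, u_n + (h/2)·k1); u_{n+1} = u_n + h·k2.
t=0.500000, u=2.440000:
  k1 = f(0.500000, 2.440000) = -3.679600
  k2 = f(0.765000, 1.464906) = -1.861021
  u ← 2.440000 + 0.53·(-1.861021) = 1.453659
u(1.03) ≈ 1.4537

1.4537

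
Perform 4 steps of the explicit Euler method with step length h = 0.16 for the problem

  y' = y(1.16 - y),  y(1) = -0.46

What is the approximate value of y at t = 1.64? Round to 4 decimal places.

Euler: y_{n+1} = y_n + h·f(t_n, y_n).
t=1.000000, y=-0.460000: f=-0.745200 → y ← -0.460000 + 0.16·(-0.745200) = -0.579232
t=1.160000, y=-0.579232: f=-1.007419 → y ← -0.579232 + 0.16·(-1.007419) = -0.740419
t=1.320000, y=-0.740419: f=-1.407106 → y ← -0.740419 + 0.16·(-1.407106) = -0.965556
t=1.480000, y=-0.965556: f=-2.052343 → y ← -0.965556 + 0.16·(-2.052343) = -1.293931
y(1.64) ≈ -1.2939

-1.2939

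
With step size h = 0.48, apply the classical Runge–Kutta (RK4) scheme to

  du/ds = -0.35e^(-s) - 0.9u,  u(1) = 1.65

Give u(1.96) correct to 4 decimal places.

RK4: k1 = f(s_n, u_n); k2 = f(s_n + h/2, u_n + (h/2)·k1); k3 = f(s_n + h/2, u_n + (h/2)·k2); k4 = f(s_n + h, u_n + h·k3); u_{n+1} = u_n + (h/6)·(k1 + 2k2 + 2k3 + k4).
s=1.000000, u=1.650000:
  k1 = f(1.000000, 1.650000) = -1.613758
  k2 = f(1.240000, 1.262698) = -1.237713
  k3 = f(1.240000, 1.352949) = -1.318939
  k4 = f(1.480000, 1.016910) = -0.994892
  u ← 1.650000 + (0.48/6)·(k1 + 2k2 + 2k3 + k4) = 1.032244
s=1.480000, u=1.032244:
  k1 = f(1.480000, 1.032244) = -1.008693
  k2 = f(1.720000, 0.790158) = -0.773815
  k3 = f(1.720000, 0.846528) = -0.824549
  k4 = f(1.960000, 0.636461) = -0.622115
  u ← 1.032244 + (0.48/6)·(k1 + 2k2 + 2k3 + k4) = 0.646041
u(1.96) ≈ 0.6460

0.6460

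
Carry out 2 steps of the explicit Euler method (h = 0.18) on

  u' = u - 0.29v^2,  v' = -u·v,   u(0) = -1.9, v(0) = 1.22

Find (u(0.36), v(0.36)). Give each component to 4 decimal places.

Euler on (u,v): u_{n+1} = u_n + h·u', v_{n+1} = v_n + h·v'.
0.000000: (-1.900000, 1.220000); f=(-2.331636, 2.318000) → (-2.319694, 1.637240)
0.180000: (-2.319694, 1.637240); f=(-3.097055, 3.797897) → (-2.877164, 2.320861)
(u(0.36), v(0.36)) ≈ (-2.8772, 2.3209)

-2.8772, 2.3209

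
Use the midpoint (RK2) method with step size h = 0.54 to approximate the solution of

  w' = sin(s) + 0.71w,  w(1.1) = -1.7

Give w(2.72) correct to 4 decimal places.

Midpoint: k1 = f(s_n, w_n); k2 = f(s_n + h/2, w_n + (h/2)·k1); w_{n+1} = w_n + h·k2.
s=1.100000, w=-1.700000:
  k1 = f(1.100000, -1.700000) = -0.315793
  k2 = f(1.370000, -1.785264) = -0.287629
  w ← -1.700000 + 0.54·(-0.287629) = -1.855320
s=1.640000, w=-1.855320:
  k1 = f(1.640000, -1.855320) = -0.319671
  k2 = f(1.910000, -1.941631) = -0.435538
  w ← -1.855320 + 0.54·(-0.435538) = -2.090510
s=2.180000, w=-2.090510:
  k1 = f(2.180000, -2.090510) = -0.664158
  k2 = f(2.450000, -2.269833) = -0.973817
  w ← -2.090510 + 0.54·(-0.973817) = -2.616372
w(2.72) ≈ -2.6164

-2.6164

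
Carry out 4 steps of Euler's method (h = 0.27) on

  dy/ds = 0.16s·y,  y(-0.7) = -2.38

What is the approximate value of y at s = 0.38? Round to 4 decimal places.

-2.2602

Euler: y_{n+1} = y_n + h·f(s_n, y_n).
s=-0.700000, y=-2.380000: f=0.266560 → y ← -2.380000 + 0.27·0.266560 = -2.308029
s=-0.430000, y=-2.308029: f=0.158792 → y ← -2.308029 + 0.27·0.158792 = -2.265155
s=-0.160000, y=-2.265155: f=0.057988 → y ← -2.265155 + 0.27·0.057988 = -2.249498
s=0.110000, y=-2.249498: f=-0.039591 → y ← -2.249498 + 0.27·(-0.039591) = -2.260188
y(0.38) ≈ -2.2602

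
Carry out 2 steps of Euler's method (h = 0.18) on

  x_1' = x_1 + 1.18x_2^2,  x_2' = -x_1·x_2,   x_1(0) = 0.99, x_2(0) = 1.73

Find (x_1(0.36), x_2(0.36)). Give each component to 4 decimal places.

2.5579, 0.9601

Euler on (x_1,x_2): x_1_{n+1} = x_1_n + h·x_1', x_2_{n+1} = x_2_n + h·x_2'.
0.000000: (0.990000, 1.730000); f=(4.521622, -1.712700) → (1.803892, 1.421714)
0.180000: (1.803892, 1.421714); f=(4.188991, -2.564618) → (2.557910, 0.960083)
(x_1(0.36), x_2(0.36)) ≈ (2.5579, 0.9601)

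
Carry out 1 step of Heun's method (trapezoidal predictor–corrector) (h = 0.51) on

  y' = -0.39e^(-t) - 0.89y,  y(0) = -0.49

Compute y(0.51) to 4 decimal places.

Heun: k1 = f(t_n, y_n); k2 = f(t_n + h, y_n + h·k1); y_{n+1} = y_n + (h/2)·(k1 + k2).
t=0.000000, y=-0.490000:
  k1 = f(0.000000, -0.490000) = 0.046100
  k2 = f(0.510000, -0.466489) = 0.180982
  y ← -0.490000 + (0.51/2)·(0.046100 + 0.180982) = -0.432094
y(0.51) ≈ -0.4321

-0.4321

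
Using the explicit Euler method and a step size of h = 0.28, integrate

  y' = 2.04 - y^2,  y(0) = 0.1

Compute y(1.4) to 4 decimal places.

Euler: y_{n+1} = y_n + h·f(x_n, y_n).
x=0.000000, y=0.100000: f=2.030000 → y ← 0.100000 + 0.28·2.030000 = 0.668400
x=0.280000, y=0.668400: f=1.593241 → y ← 0.668400 + 0.28·1.593241 = 1.114508
x=0.560000, y=1.114508: f=0.797873 → y ← 1.114508 + 0.28·0.797873 = 1.337912
x=0.840000, y=1.337912: f=0.249992 → y ← 1.337912 + 0.28·0.249992 = 1.407910
x=1.120000, y=1.407910: f=0.057791 → y ← 1.407910 + 0.28·0.057791 = 1.424091
y(1.4) ≈ 1.4241

1.4241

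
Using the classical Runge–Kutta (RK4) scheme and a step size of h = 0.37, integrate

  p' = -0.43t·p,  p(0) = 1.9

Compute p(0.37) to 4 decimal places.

RK4: k1 = f(t_n, p_n); k2 = f(t_n + h/2, p_n + (h/2)·k1); k3 = f(t_n + h/2, p_n + (h/2)·k2); k4 = f(t_n + h, p_n + h·k3); p_{n+1} = p_n + (h/6)·(k1 + 2k2 + 2k3 + k4).
t=0.000000, p=1.900000:
  k1 = f(0.000000, 1.900000) = 0.000000
  k2 = f(0.185000, 1.900000) = -0.151145
  k3 = f(0.185000, 1.872038) = -0.148921
  k4 = f(0.370000, 1.844899) = -0.293523
  p ← 1.900000 + (0.37/6)·(k1 + 2k2 + 2k3 + k4) = 1.844891
p(0.37) ≈ 1.8449

1.8449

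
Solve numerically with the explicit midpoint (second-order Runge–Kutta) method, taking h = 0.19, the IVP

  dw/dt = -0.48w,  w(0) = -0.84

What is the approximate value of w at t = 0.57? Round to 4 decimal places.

Midpoint: k1 = f(t_n, w_n); k2 = f(t_n + h/2, w_n + (h/2)·k1); w_{n+1} = w_n + h·k2.
t=0.000000, w=-0.840000:
  k1 = f(0.000000, -0.840000) = 0.403200
  k2 = f(0.095000, -0.801696) = 0.384814
  w ← -0.840000 + 0.19·0.384814 = -0.766885
t=0.190000, w=-0.766885:
  k1 = f(0.190000, -0.766885) = 0.368105
  k2 = f(0.285000, -0.731915) = 0.351319
  w ← -0.766885 + 0.19·0.351319 = -0.700135
t=0.380000, w=-0.700135:
  k1 = f(0.380000, -0.700135) = 0.336065
  k2 = f(0.475000, -0.668209) = 0.320740
  w ← -0.700135 + 0.19·0.320740 = -0.639194
w(0.57) ≈ -0.6392

-0.6392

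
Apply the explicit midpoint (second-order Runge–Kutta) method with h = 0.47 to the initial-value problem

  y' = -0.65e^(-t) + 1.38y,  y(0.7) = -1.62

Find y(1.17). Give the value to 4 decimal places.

-3.1806

Midpoint: k1 = f(t_n, y_n); k2 = f(t_n + h/2, y_n + (h/2)·k1); y_{n+1} = y_n + h·k2.
t=0.700000, y=-1.620000:
  k1 = f(0.700000, -1.620000) = -2.558380
  k2 = f(0.935000, -2.221219) = -3.320464
  y ← -1.620000 + 0.47·(-3.320464) = -3.180618
y(1.17) ≈ -3.1806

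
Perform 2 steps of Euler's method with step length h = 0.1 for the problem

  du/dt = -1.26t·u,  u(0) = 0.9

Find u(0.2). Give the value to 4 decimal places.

0.8887

Euler: u_{n+1} = u_n + h·f(t_n, u_n).
t=0.000000, u=0.900000: f=0.000000 → u ← 0.900000 + 0.1·0.000000 = 0.900000
t=0.100000, u=0.900000: f=-0.113400 → u ← 0.900000 + 0.1·(-0.113400) = 0.888660
u(0.2) ≈ 0.8887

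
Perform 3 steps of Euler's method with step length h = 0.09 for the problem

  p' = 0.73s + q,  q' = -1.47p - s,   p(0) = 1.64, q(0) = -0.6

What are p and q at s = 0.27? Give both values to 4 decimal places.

Euler on (p,q): p_{n+1} = p_n + h·p', q_{n+1} = q_n + h·q'.
0.000000: (1.640000, -0.600000); f=(-0.600000, -2.410800) → (1.586000, -0.816972)
0.090000: (1.586000, -0.816972); f=(-0.751272, -2.421420) → (1.518386, -1.034900)
0.180000: (1.518386, -1.034900); f=(-0.903500, -2.412027) → (1.437071, -1.251982)
(p(0.27), q(0.27)) ≈ (1.4371, -1.2520)

1.4371, -1.2520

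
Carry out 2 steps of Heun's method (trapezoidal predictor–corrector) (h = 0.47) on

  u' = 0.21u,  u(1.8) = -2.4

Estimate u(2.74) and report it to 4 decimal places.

-2.9229

Heun: k1 = f(s_n, u_n); k2 = f(s_n + h, u_n + h·k1); u_{n+1} = u_n + (h/2)·(k1 + k2).
s=1.800000, u=-2.400000:
  k1 = f(1.800000, -2.400000) = -0.504000
  k2 = f(2.270000, -2.636880) = -0.553745
  u ← -2.400000 + (0.47/2)·(-0.504000 + (-0.553745)) = -2.648570
s=2.270000, u=-2.648570:
  k1 = f(2.270000, -2.648570) = -0.556200
  k2 = f(2.740000, -2.909984) = -0.611097
  u ← -2.648570 + (0.47/2)·(-0.556200 + (-0.611097)) = -2.922885
u(2.74) ≈ -2.9229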